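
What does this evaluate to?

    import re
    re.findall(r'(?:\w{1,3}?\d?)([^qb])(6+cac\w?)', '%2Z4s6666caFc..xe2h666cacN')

[('h', '666cacN')]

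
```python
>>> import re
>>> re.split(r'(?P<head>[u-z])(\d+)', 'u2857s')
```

['', 'u', '2857', 's']

Pattern: a character in [u-z] (captured as 'head'); then one or more of a digit (captured).
Matches to split on: at [0:5] → 'u2857'.
The group in the pattern means `split` returns the separators' captures alongside the pieces.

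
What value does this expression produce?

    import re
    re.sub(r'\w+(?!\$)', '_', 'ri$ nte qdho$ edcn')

'_i$ _ _o$ _'

Because the assertion is negative and zero-width, positions next to the forbidden text are skipped.
Every occurrence is swapped for '_'.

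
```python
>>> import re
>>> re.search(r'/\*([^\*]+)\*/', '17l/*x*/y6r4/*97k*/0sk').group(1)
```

'x'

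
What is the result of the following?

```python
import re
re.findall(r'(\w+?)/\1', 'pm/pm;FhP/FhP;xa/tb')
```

After group 1 captures some text, `\1` only succeeds where that same text appears again.
One capturing group, so `findall` returns just the captured substring from each match — 2 in all.

['pm', 'FhP']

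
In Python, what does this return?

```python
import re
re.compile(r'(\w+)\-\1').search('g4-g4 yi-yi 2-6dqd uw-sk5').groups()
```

('g4',)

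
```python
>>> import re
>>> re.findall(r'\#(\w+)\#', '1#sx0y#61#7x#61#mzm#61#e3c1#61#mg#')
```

['sx0y', '7x', 'mzm', 'e3c1', 'mg']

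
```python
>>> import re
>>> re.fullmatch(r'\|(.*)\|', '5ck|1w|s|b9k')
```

None

`re.fullmatch` requires the pattern to consume the entire string.
Here the string isn't matched end-to-end, so the call returns None.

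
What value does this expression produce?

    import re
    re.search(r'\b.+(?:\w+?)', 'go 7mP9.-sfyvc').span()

The pattern matches a word boundary (`\b`, zero-width); then one or more of any character; then one or more of a word character (lazy) (non-capturing group).
`search` walks the string left to right and returns the first match it finds.
The match spans [0:14] → 'go 7mP9.-sfyvc'.

(0, 14)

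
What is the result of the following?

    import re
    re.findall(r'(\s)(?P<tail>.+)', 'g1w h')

Pattern: whitespace (captured); then one or more of any character (captured as 'tail').
2 groups means the one result is a tuple of 2 captured strings — 1 here.

[(' ', 'h')]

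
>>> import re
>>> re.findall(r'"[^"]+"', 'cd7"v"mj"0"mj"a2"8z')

Scanning left to right: at [3:6] → '"v"'; at [8:11] → '"0"'; at [13:17] → '"a2"'.
`findall` yields the raw match text (3 of them) because the pattern has no groups.

['"v"', '"0"', '"a2"']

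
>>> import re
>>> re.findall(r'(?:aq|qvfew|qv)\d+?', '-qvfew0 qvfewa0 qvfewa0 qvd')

['qvfew0']

Scanning left to right: at [1:7] → 'qvfew0'.
With no groups in the pattern, `findall` gives back each whole match — 1 here.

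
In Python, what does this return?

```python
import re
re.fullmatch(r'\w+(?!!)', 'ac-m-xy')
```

The negative lookaround is zero-width — it rules out positions where the adjacent text would match, without consuming anything.
For `fullmatch`, every character of the input must be accounted for by the pattern.
Here the pattern can't cover the whole string, so the call returns None.

None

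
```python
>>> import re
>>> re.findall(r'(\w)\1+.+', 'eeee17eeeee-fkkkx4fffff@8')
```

['e']

`\1` has to match the exact text group 1 already captured.
Matches: at [0:25] match 'eeee17eeeee-fkkkx4fffff@8', group 1 = 'e'.
With a single group, `findall` returns only what that group captured — 1 item.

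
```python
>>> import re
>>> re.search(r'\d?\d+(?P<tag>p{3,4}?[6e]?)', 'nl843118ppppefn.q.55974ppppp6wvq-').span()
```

(2, 11)

Pattern: optionally a digit; then one or more of a digit; then 3 to 4 of a literal 'p' (lazy), then optionally one of [6e] (captured as 'tag').
With the lazy modifier that quantifier settles for the fewest repetitions that let the rest of the pattern succeed (the atoms after it are unaffected and can still be greedy).
Unlike `match`, `search` isn't anchored — it looks for the pattern anywhere in the string.
The match spans [2:11] → '843118ppp'.
Captured: group 1 = 'ppp'.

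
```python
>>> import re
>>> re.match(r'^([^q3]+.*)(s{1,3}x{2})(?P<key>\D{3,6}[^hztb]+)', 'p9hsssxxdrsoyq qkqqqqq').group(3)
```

The match spans [0:22] → 'p9hsssxxdrsoyq qkqqqqq'.
Captured: group 1 = 'p9hss', group 2 = 'sxx', group 3 = 'drsoyq qkqqqqq'.

'drsoyq qkqqqqq'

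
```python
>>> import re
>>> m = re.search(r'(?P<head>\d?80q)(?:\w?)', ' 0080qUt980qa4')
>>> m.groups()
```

The match spans [2:7] → '080qU'.
Captured: group 1 = '080q'.

('080q',)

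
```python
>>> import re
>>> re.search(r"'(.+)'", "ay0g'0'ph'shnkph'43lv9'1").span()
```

(4, 23)

Unlike `match`, `search` isn't anchored — it looks for the pattern anywhere in the string.
The match spans [4:23] → "'0'ph'shnkph'43lv9'".
Captured: group 1 = "0'ph'shnkph'43lv9".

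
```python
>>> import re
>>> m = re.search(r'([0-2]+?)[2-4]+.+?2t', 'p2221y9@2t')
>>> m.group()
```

'2221y9@2t'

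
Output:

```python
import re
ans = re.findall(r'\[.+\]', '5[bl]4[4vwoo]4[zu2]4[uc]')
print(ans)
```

['[bl]4[4vwoo]4[zu2]4[uc]']

`findall` yields the raw match text (1 of them) because the pattern has no groups.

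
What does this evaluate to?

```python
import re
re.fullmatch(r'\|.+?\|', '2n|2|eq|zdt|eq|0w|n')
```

None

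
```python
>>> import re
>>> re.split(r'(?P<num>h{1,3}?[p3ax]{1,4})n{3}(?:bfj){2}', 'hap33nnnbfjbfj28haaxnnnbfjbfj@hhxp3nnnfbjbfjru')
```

The pattern matches 1 to 3 of a literal 'h' (lazy), then 1 to 4 of one of [p3ax] (captured as 'num'); then exactly 3 of the literal 'n', then the literal 'bfj' repeated 2 times.
Matches to split on: at [0:14] → 'hap33nnnbfjbfj'; at [16:29] → 'haaxnnnbfjbfj'.
The group in the pattern means `split` returns the separators' captures alongside the pieces.

['', 'hap33', '28', 'haax', '@hhxp3nnnfbjbfjru']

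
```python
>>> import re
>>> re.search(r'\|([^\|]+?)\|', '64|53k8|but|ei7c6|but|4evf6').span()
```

The match spans [2:8] → '|53k8|'.

(2, 8)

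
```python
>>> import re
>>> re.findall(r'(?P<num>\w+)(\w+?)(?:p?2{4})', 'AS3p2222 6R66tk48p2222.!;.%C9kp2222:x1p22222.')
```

[('AS3', 'p'), ('6R66tk48', 'p'), ('C9k', 'p'), ('x1p', '2')]

With 2 capturing groups, `findall` returns a 2-tuple per match.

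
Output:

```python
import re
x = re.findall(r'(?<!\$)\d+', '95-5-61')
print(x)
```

The negative lookahead/lookbehind blocks any match where the forbidden context is present.
Walking the string: at [0:2] → '95'; at [3:4] → '5'; at [5:7] → '61'.
`findall` yields the raw match text (3 of them) because the pattern has no groups.

['95', '5', '61']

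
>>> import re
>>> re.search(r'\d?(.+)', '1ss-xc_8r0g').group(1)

'ss-xc_8r0g'

The match spans [0:11] → '1ss-xc_8r0g'.
Captured: group 1 = 'ss-xc_8r0g'.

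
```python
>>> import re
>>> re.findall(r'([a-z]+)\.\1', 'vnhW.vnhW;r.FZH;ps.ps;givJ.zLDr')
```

['ps']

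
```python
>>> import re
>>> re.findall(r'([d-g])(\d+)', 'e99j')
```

[('e', '99')]

The pattern matches a character in [d-g] (captured); then one or more of a digit (captured).
Multiple groups make `findall` return tuples — one 2-tuple for the one match.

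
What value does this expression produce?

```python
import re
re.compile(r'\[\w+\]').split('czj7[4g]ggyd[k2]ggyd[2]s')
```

Matches to split on: at [4:8] → '[4g]'; at [12:16] → '[k2]'; at [20:23] → '[2]'.
Each match becomes a cut point; 4 segments remain.

['czj7', 'ggyd', 'ggyd', 's']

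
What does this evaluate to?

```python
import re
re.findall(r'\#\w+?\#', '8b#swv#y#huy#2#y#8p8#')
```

['#swv#', '#huy#', '#y#']

Matches: at [2:7] → '#swv#'; at [8:13] → '#huy#'; at [14:17] → '#y#'.
No capturing groups, so `findall` returns the 3 full match strings.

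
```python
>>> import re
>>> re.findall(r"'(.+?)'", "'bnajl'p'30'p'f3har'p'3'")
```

['bnajl', '30', 'f3har', '3']

A non-greedy quantifier consumes as few characters as it can — just enough that the remainder of the pattern still matches from where it stops; whatever follows it matches normally.
`findall` collects group 1 from each match (4 total).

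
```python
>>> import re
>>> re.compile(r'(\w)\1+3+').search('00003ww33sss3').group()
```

`\1` is not a pattern — it's the concrete string captured by group 1, re-applied verbatim.
`re.search` scans for the first position where the pattern succeeds.
The match spans [0:5] → '00003'.
Captured: group 1 = '0'.

'00003'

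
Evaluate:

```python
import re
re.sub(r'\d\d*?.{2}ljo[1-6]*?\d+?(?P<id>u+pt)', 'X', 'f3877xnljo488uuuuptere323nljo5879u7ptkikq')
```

Pattern: a digit, then zero or more of a digit (lazy), then exactly 2 of any character; then the literal 'ljo', then zero or more of a character in [1-6] (lazy), then one or more of a digit (lazy); then one or more of a literal 'u', then the literal 'pt' (captured as 'id').
Matches: at [1:19] → '3877xnljo488uuuupt'.
Each match is replaced by 'X'.

'fXere323nljo5879u7ptkikq'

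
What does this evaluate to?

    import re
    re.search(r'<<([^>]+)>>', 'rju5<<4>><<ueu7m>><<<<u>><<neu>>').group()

'<<4>>'

`re.search` tries every starting position until one works.
The match spans [4:9] → '<<4>>'.
Captured: group 1 = '4'.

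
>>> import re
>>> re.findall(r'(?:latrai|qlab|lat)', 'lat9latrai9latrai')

['lat', 'latrai', 'latrai']

Alternation tries branches left to right and keeps the first one that lets the overall match succeed at that position.
Since nothing is captured, `findall` lists the 3 matched substrings directly.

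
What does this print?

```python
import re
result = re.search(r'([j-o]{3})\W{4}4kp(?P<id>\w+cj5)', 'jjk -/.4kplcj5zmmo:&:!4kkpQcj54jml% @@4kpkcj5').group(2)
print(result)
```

lcj5

Pattern: exactly 3 of a character in [j-o] (captured); then exactly 4 of a non-word character, then the literal '4kp'; then one or more of a word character, then the literal 'cj5' (captured as 'id').
`re.search` tries every starting position until one works.
The match spans [0:14] → 'jjk -/.4kplcj5'.
Captured: group 1 = 'jjk', group 2 = 'lcj5'.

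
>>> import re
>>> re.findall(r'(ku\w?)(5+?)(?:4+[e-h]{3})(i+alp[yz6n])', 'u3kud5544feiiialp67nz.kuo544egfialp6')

[('kuo', '5', 'ialp6')]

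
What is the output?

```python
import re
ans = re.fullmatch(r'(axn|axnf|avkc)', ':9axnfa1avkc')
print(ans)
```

None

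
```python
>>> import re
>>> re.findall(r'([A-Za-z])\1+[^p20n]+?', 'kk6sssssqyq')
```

`\1` has to match the exact text group 1 already captured.
Scanning left to right: at [0:3] match 'kk6', group 1 = 'k'; at [3:9] match 'sssssq', group 1 = 's'.
With a single group, `findall` returns only what that group captured — 2 items.

['k', 's']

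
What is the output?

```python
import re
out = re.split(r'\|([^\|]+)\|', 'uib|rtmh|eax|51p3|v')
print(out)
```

The group in the pattern means `split` returns the separators' captures alongside the pieces.

['uib', 'rtmh', 'eax', '51p3', 'v']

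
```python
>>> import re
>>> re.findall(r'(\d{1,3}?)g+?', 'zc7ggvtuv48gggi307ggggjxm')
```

The pattern matches 1 to 3 of a digit (lazy) (captured); then one or more of a literal 'g' (lazy).
With a single group, `findall` returns only what that group captured — 3 items.

['7', '48', '307']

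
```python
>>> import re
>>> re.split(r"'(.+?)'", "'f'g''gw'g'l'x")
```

With the lazy modifier that quantifier settles for the fewest repetitions that let the rest of the pattern succeed (the atoms after it are unaffected and can still be greedy).
Matches to split on: at [0:3] → "'f'"; at [4:9] → "''gw'"; at [10:13] → "'l'".
Because the pattern has a capturing group, `split` also inserts each captured text between the pieces.

['', 'f', 'g', "'gw", 'g', 'l', 'x']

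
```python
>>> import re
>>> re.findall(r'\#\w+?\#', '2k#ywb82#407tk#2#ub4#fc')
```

['#ywb82#', '#2#']

Matches: at [2:9] → '#ywb82#'; at [14:17] → '#2#'.
No capturing groups, so `findall` returns the 2 full match strings.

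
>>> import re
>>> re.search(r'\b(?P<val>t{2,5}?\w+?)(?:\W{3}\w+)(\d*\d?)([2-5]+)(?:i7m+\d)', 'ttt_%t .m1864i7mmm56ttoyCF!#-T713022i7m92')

Pattern: a word boundary (`\b`, zero-width); then 2 to 5 of a literal 't' (lazy), then one or more of a word character (lazy) (captured as 'val'); then exactly 3 of a non-word character, then one or more of a word character (non-capturing group); then zero or more of a digit, then optionally a digit (captured); then one or more of a character in [2-5] (captured); then the literal 'i7', then one or more of a literal 'm', then a digit (non-capturing group).
Unlike `match`, `search` isn't anchored — it looks for the pattern anywhere in the string.
Here no position works, so the call returns None.

None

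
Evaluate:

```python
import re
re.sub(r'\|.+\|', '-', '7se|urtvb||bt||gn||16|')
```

'7se-'

Every occurrence is swapped for '-'.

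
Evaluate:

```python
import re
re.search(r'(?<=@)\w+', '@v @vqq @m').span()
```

Because the assertion is zero-width, the text it checks is not consumed and won't appear in the result.
`search` walks the string left to right and returns the first match it finds.
The match spans [1:2] → 'v'.

(1, 2)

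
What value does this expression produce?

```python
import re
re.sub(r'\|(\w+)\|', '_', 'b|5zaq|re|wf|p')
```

'b_re_p'

`sub` substitutes '_' at each match site.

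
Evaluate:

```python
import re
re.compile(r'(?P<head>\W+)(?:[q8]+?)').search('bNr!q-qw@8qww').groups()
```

('!',)

The match spans [3:5] → '!q'.
Captured: group 1 = '!'.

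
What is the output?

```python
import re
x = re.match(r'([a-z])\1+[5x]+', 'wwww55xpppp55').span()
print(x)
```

(0, 7)

The backreference `\1` re-matches whatever the first group consumed, character for character.
`match` is anchored at position 0; if the pattern doesn't fit there, it returns None.
The match spans [0:7] → 'wwww55x'.
Captured: group 1 = 'w'.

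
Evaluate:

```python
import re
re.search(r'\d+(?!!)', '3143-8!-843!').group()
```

A negative assertion filters positions out without eating any characters.
The match spans [0:4] → '3143'.

'3143'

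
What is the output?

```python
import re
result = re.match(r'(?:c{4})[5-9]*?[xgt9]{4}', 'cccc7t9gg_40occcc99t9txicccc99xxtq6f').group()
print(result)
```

cccc7t9gg

`match` is anchored at position 0; if the pattern doesn't fit there, it returns None.
The match spans [0:9] → 'cccc7t9gg'.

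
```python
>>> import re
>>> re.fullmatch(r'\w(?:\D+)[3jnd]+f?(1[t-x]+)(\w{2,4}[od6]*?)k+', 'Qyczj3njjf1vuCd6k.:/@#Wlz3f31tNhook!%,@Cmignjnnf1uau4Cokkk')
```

None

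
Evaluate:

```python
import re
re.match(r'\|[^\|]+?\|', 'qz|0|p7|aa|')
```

None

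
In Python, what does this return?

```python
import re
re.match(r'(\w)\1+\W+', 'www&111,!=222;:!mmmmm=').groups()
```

('w',)

The match spans [0:4] → 'www&'.
Captured: group 1 = 'w'.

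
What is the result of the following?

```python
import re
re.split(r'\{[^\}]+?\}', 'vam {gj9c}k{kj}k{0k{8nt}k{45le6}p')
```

The string is cut at each match, leaving 5 pieces.

['vam ', 'k', 'k', 'k', 'p']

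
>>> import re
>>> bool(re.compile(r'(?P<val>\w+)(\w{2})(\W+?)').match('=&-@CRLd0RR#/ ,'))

The pattern matches one or more of a word character (captured as 'val'); then exactly 2 of a word character (captured); then one or more of a non-word character (lazy) (captured).
`match` is anchored at position 0; if the pattern doesn't fit there, it returns None.
Here the string doesn't start with a match, so the call returns None, and `bool(None)` is False.

False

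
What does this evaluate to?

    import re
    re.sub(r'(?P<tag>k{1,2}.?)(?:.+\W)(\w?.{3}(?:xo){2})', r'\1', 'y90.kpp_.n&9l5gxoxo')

'y90.kp'

The pattern matches 1 to 2 of a literal 'k', then optionally any character (captured as 'tag'); then one or more of any character, then a non-word character (non-capturing group); then optionally a word character, then exactly 3 of any character, then the literal 'xo' repeated 2 times (captured).
Each match is replaced using the text its own group 1 captured.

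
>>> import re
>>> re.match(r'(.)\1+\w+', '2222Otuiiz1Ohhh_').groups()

('2',)

`\1` has to match the exact text group 1 already captured.
`re.match` won't scan ahead — the pattern has to work from the very first character.
The match spans [0:16] → '2222Otuiiz1Ohhh_'.
Captured: group 1 = '2'.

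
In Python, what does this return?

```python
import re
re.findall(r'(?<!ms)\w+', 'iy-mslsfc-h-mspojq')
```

['iy', 'mslsfc', 'h', 'mspojq']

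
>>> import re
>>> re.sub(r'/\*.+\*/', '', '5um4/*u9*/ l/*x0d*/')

'5um4'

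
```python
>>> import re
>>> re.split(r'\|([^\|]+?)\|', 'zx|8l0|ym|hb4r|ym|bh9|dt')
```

['zx', '8l0', 'ym', 'hb4r', 'ym', 'bh9', 'dt']

The group in the pattern means `split` returns the separators' captures alongside the pieces.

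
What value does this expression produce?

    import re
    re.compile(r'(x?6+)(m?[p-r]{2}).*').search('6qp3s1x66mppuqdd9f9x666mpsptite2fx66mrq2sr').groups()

This matches optionally the literal 'x', then one or more of the literal '6' (captured); then optionally the literal 'm', then exactly 2 of a character in [p-r] (captured); then zero or more of any character.
`re.search` scans for the first position where the pattern succeeds.
The match spans [0:42] → '6qp3s1x66mppuqdd9f9x666mpsptite2fx66mrq2sr'.
Captured: group 1 = '6', group 2 = 'qp'.

('6', 'qp')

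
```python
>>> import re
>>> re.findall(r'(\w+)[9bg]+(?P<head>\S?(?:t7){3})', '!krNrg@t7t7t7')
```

The pattern matches one or more of a word character (captured); then one or more of one of [9bg]; then optionally a non-whitespace character, then the literal 't7' repeated 3 times (captured as 'head').
Walking the string: at [1:13] match 'krNrg@t7t7t7', groups = ('krNr', '@t7t7t7').
With 2 capturing groups, `findall` returns a 2-tuple per match.

[('krNr', '@t7t7t7')]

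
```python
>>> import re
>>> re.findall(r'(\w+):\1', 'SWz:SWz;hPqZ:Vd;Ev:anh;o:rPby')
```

`\1` is not a pattern — it's the concrete string captured by group 1, re-applied verbatim.
One capturing group, so `findall` returns just the captured substring from the one match — 1 in all.

['SWz']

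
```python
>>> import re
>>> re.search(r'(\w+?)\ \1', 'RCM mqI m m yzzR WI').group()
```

After group 1 captures some text, `\1` only succeeds where that same text appears again.
`re.search` tries every starting position until one works.
The match spans [8:11] → 'm m'.
Captured: group 1 = 'm'.

'm m'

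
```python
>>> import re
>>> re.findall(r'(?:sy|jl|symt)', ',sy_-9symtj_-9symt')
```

['sy', 'sy', 'sy']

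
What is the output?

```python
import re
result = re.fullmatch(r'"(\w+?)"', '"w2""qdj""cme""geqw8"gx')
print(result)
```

None

`re.fullmatch` is like wrapping the pattern in `^…$` (in single-line mode).
Here the string isn't matched end-to-end, so the call returns None.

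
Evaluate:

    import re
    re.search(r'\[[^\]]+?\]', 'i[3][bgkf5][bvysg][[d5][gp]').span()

The match spans [1:4] → '[3]'.

(1, 4)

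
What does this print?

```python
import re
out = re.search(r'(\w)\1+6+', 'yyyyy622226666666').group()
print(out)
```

`\1` has to match the exact text group 1 already captured.
`re.search` tries every starting position until one works.
The match spans [0:6] → 'yyyyy6'.
Captured: group 1 = 'y'.

yyyyy6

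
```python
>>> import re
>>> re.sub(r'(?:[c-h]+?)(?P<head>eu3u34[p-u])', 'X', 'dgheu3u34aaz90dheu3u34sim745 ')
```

'dgheu3u34aaz90Xim745 '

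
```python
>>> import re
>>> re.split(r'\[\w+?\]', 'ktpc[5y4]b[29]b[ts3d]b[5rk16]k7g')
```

['ktpc', 'b', 'b', 'b', 'k7g']

Matches to split on: at [4:9] → '[5y4]'; at [10:14] → '[29]'; at [15:21] → '[ts3d]'; at [22:29] → '[5rk16]'.
`split` removes every match and returns the 5 fragments in between.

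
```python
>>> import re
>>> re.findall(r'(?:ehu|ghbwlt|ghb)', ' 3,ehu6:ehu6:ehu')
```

['ehu', 'ehu', 'ehu']

No capturing groups, so `findall` returns the 3 full match strings.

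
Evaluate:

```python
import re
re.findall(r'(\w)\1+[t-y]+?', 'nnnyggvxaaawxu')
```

['n', 'g', 'a']

The backreference `\1` re-matches whatever the first group consumed, character for character.
`findall` collects group 1 from each match (3 total).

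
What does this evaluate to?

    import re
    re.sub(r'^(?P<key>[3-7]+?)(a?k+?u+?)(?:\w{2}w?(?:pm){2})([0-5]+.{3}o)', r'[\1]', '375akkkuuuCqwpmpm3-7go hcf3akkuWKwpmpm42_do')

`\1` in the replacement pulls in group 1's text for each match.

'[375] hcf3akkuWKwpmpm42_do'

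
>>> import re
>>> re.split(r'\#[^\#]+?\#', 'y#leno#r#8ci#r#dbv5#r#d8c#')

['y', 'r', 'r', 'r', '']

Matches to split on: at [1:7] → '#leno#'; at [8:13] → '#8ci#'; at [14:20] → '#dbv5#'; at [21:26] → '#d8c#'.
`split` removes every match and returns the 5 fragments in between.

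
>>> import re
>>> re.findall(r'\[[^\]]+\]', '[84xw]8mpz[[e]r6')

['[84xw]', '[[e]']

Walking the string: at [0:6] → '[84xw]'; at [10:14] → '[[e]'.
Since nothing is captured, `findall` lists the 2 matched substrings directly.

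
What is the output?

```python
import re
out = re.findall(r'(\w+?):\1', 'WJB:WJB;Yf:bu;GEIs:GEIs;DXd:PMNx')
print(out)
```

After group 1 captures some text, `\1` only succeeds where that same text appears again.
`findall` collects group 1 from each match (2 total).

['WJB', 'GEIs']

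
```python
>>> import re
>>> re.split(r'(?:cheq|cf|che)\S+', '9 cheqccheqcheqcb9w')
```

Splitting on the pattern gives 2 pieces.

['9 ', '']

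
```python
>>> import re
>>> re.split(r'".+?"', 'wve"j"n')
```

['wve', 'n']

Matches to split on: at [3:6] → '"j"'.
The string is cut at each match, leaving 2 pieces.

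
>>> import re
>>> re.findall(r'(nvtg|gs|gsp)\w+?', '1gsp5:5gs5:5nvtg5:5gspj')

['gs', 'gs', 'nvtg', 'gs']

The regex engine tests alternatives in the order written; an earlier branch that matches wins even if a later one would match more.
Scanning left to right: at [1:4] match 'gsp', group 1 = 'gs'; at [7:10] match 'gs5', group 1 = 'gs'; at [12:17] match 'nvtg5', group 1 = 'nvtg'; at [19:22] match 'gsp', group 1 = 'gs'.
One capturing group, so `findall` returns just the captured substring from each match — 4 in all.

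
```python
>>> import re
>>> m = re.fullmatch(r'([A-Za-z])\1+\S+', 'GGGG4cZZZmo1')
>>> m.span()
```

`\1` is not a pattern — it's the concrete string captured by group 1, re-applied verbatim.
For `fullmatch`, every character of the input must be accounted for by the pattern.
The match spans [0:12] → 'GGGG4cZZZmo1'.
Captured: group 1 = 'G'.

(0, 12)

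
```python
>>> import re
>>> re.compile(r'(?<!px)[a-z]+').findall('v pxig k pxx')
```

A negative assertion filters positions out without eating any characters.
Matches: at [0:1] → 'v'; at [2:6] → 'pxig'; at [7:8] → 'k'; at [9:12] → 'pxx'.
No capturing groups, so `findall` returns the 4 full match strings.

['v', 'pxig', 'k', 'pxx']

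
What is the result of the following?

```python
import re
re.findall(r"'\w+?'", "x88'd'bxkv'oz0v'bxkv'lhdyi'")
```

Matches: at [3:6] → "'d'"; at [10:16] → "'oz0v'"; at [20:27] → "'lhdyi'".
`findall` yields the raw match text (3 of them) because the pattern has no groups.

["'d'", "'oz0v'", "'lhdyi'"]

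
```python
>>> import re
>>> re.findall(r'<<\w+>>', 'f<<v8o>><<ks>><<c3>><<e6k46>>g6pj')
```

['<<v8o>>', '<<ks>>', '<<c3>>', '<<e6k46>>']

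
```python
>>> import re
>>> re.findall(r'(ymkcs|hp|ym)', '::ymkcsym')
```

['ymkcs', 'ym']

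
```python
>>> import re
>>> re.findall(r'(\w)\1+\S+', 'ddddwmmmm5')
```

['d']

The backreference `\1` re-matches whatever the first group consumed, character for character.
One capturing group, so `findall` returns just the captured substring from the one match — 1 in all.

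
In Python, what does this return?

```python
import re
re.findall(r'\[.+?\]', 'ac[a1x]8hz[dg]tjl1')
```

['[a1x]', '[dg]']

A `+?`/`*?`/`{m,n}?` starts at its minimum and grows only as far as needed for what follows to match.
Walking the string: at [2:7] → '[a1x]'; at [10:14] → '[dg]'.
`findall` yields the raw match text (2 of them) because the pattern has no groups.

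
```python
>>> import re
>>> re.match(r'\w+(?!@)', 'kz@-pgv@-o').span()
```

(0, 1)

A negative assertion filters positions out without eating any characters.
With `match`, the pattern is implicitly anchored at the beginning.
The match spans [0:1] → 'k'.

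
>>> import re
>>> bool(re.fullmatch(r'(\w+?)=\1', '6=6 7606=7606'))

False

`\1` has to match the exact text group 1 already captured.
`re.fullmatch` is like wrapping the pattern in `^…$` (in single-line mode).
Here there's no way to consume every character, so the call returns None, and `bool(None)` is False.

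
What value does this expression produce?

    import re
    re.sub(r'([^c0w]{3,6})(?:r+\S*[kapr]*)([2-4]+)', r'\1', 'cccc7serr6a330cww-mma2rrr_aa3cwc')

'cccc7sercwc'

Pattern: 3 to 6 of any character except [c0w] (captured); then one or more of the literal 'r', then zero or more of a non-whitespace character, then zero or more of one of [kapr] (non-capturing group); then one or more of a character in [2-4] (captured).
Matches: at [4:29] → '7serr6a330cww-mma2rrr_aa3'.
Each match is replaced using the text its own group 1 captured.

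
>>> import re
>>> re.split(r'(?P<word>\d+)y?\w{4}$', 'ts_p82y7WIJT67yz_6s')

['ts_p82y7WIJT', '67', '']

The pattern matches one or more of a digit (captured as 'word'); then optionally a literal 'y', then exactly 4 of a word character; then anchored at the end.
Because the pattern has a capturing group, `split` also inserts each captured text between the pieces.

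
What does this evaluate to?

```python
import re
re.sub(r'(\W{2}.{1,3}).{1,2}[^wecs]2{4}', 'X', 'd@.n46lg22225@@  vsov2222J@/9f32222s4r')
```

Pattern: exactly 2 of a non-word character, then 1 to 3 of any character (captured); then 1 to 2 of any character, then any character except [wecs]; then exactly 4 of a literal '2'.
Matches: at [1:12] → '@.n46lg2222'; at [13:25] → '@@  vsov2222'; at [26:35] → '@/9f32222'.
`sub` substitutes 'X' at each match site.

'dX5XJXs4r'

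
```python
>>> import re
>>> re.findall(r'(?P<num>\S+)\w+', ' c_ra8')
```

['c_ra']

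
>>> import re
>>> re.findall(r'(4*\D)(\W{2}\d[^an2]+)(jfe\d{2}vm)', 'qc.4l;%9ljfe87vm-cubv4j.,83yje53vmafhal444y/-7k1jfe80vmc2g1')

3 groups means each result is a tuple of 3 captured strings — 2 here.

[('4l', ';%9l', 'jfe87vm'), ('444y', '/-7k1', 'jfe80vm')]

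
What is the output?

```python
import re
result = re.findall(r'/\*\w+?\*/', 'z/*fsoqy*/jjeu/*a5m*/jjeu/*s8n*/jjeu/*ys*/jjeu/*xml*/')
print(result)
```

['/*fsoqy*/', '/*a5m*/', '/*s8n*/', '/*ys*/', '/*xml*/']

`findall` yields the raw match text (5 of them) because the pattern has no groups.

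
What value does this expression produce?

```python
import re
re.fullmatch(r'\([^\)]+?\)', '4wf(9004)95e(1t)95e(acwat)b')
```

For `fullmatch`, every character of the input must be accounted for by the pattern.
Here the pattern can't cover the whole string, so the call returns None.

None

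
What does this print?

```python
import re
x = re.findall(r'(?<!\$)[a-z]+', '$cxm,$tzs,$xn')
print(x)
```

['xm', 'zs', 'n']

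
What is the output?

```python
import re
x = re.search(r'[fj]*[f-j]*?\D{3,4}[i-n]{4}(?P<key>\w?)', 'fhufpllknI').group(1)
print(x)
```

I

Pattern: zero or more of one of [fj], then zero or more of a character in [f-j] (lazy); then 3 to 4 of a non-digit, then exactly 4 of a character in [i-n]; then optionally a word character (captured as 'key').
`re.search` tries every starting position until one works.
The match spans [0:10] → 'fhufpllknI'.
Captured: group 1 = 'I'.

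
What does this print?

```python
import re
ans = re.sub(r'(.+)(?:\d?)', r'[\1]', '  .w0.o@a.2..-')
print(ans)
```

[  .w0.o@a.2..-]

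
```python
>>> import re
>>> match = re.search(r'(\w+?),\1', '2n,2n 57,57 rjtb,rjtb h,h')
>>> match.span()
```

(0, 5)

The backreference `\1` re-matches whatever the first group consumed, character for character.
The match spans [0:5] → '2n,2n'.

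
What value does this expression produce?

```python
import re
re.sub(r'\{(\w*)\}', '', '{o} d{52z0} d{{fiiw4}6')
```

' d d{6'

Matches: at [0:3] → '{o}'; at [5:11] → '{52z0}'; at [14:21] → '{fiiw4}'.
`sub` substitutes '' at each match site.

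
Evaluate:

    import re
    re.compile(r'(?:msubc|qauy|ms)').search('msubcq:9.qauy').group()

Alternation tries branches left to right and keeps the first one that lets the overall match succeed at that position.
The match spans [0:5] → 'msubc'.

'msubc'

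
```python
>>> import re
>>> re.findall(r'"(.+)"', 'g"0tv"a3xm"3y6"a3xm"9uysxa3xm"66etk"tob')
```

['0tv"a3xm"3y6"a3xm"9uysxa3xm"66etk']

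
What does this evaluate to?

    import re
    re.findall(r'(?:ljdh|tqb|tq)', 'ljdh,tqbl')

['ljdh', 'tqb']

Alternation tries branches left to right and keeps the first one that lets the overall match succeed at that position.
Walking the string: at [0:4] → 'ljdh'; at [5:8] → 'tqb'.
`findall` yields the raw match text (2 of them) because the pattern has no groups.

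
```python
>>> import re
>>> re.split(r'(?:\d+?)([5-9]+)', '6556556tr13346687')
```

With a capturing group present, the delimiter's captured portion is kept in the result list.

['', '556556', 'tr', '6687', '']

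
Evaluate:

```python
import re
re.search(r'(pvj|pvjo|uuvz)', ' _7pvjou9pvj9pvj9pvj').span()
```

(3, 6)

`|` is ordered: at each position the engine commits to the first alternative that works.
`re.search` tries every starting position until one works.
The match spans [3:6] → 'pvj'.
Captured: group 1 = 'pvj'.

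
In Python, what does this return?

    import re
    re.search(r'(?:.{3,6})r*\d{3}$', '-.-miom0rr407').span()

(2, 13)

The pattern matches 3 to 6 of any character (non-capturing group); then zero or more of the literal 'r', then exactly 3 of a digit; then anchored at the end.
`re.search` scans for the first position where the pattern succeeds.
The match spans [2:13] → '-miom0rr407'.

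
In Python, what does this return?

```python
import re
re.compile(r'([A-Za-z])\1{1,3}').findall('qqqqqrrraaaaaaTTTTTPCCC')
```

The backreference `\1` re-matches whatever the first group consumed, character for character.
One capturing group, so `findall` returns just the captured substring from each match — 6 in all.

['q', 'r', 'a', 'a', 'T', 'C']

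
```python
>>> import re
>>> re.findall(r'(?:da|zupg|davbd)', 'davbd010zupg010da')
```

Alternation isn't longest-match — the leftmost alternative that fits at this position is chosen.
`findall` yields the raw match text (3 of them) because the pattern has no groups.

['da', 'zupg', 'da']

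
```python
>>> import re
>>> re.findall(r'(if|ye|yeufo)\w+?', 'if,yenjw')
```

['ye']

Scanning left to right: at [3:6] match 'yen', group 1 = 'ye'.
With a single group, `findall` returns only what that group captured — 1 item.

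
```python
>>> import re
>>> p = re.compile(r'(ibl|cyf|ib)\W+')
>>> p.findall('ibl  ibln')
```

['ibl']

Matches: at [0:5] match 'ibl  ', group 1 = 'ibl'.
`findall` collects group 1 from the one match (1 total).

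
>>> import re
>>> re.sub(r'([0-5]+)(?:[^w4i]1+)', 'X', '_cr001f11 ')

The pattern matches one or more of a character in [0-5] (captured); then any character except [w4i], then one or more of a literal '1' (non-capturing group).
Each match is replaced by 'X'.

'_crX '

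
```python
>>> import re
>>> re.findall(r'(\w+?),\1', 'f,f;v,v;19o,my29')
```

['f', 'v']

`\1` has to match the exact text group 1 already captured.
Scanning left to right: at [0:3] match 'f,f', group 1 = 'f'; at [4:7] match 'v,v', group 1 = 'v'.
With a single group, `findall` returns only what that group captured — 2 items.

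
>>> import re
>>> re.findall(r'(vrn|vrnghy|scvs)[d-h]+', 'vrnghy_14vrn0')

Because there's exactly one group, `findall` drops the full match and keeps group 1 from the one hit.

['vrn']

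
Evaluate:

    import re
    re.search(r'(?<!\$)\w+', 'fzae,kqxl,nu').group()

The negative lookahead/lookbehind blocks any match where the forbidden context is present.
The match spans [0:4] → 'fzae'.

'fzae'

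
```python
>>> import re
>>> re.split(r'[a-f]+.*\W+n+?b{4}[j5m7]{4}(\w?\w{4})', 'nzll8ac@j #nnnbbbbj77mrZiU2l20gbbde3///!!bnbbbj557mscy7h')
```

Pattern: one or more of a character in [a-f], then zero or more of any character, then one or more of a non-word character; then one or more of a literal 'n' (lazy), then exactly 4 of the literal 'b', then exactly 4 of one of [j5m7]; then optionally a word character, then exactly 4 of a word character (captured).
Matches to split on: at [5:27] → 'ac@j #nnnbbbbj77mrZiU2'.
With a capturing group present, the delimiter's captured portion is kept in the result list.

['nzll8', 'rZiU2', 'l20gbbde3///!!bnbbbj557mscy7h']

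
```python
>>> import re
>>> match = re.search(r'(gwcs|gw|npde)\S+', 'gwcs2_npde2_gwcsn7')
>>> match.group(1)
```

'gwcs'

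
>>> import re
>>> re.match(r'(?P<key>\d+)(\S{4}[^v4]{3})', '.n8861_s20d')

`re.match` only tries the pattern at the start of the string.
Here position 0 doesn't satisfy it, so the call returns None.

None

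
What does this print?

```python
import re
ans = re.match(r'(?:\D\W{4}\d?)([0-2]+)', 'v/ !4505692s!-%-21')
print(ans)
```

None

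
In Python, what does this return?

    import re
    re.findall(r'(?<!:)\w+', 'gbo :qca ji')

['gbo', 'ca', 'ji']

A negative assertion filters positions out without eating any characters.
Scanning left to right: at [0:3] → 'gbo'; at [6:8] → 'ca'; at [9:11] → 'ji'.
Since nothing is captured, `findall` lists the 3 matched substrings directly.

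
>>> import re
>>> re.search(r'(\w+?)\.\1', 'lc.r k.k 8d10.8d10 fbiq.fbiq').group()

The backreference `\1` re-matches whatever the first group consumed, character for character.
Unlike `match`, `search` isn't anchored — it looks for the pattern anywhere in the string.
The match spans [5:8] → 'k.k'.
Captured: group 1 = 'k'.

'k.k'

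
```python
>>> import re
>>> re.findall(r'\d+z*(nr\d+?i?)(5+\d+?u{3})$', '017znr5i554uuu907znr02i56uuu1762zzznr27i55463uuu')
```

[('nr27i', '55463uuu')]

Multiple groups make `findall` return tuples — one 2-tuple for the one match.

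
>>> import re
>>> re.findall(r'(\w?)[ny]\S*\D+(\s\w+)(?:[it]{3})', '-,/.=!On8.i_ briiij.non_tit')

The pattern matches optionally a word character (captured); then one of [ny], then zero or more of a non-whitespace character, then one or more of a non-digit; then whitespace, then one or more of a word character (captured); then exactly 3 of one of [it] (non-capturing group).
Matches: at [6:18] match 'On8.i_ briii', groups = ('O', ' br').
Multiple groups make `findall` return tuples — one 2-tuple for the one match.

[('O', ' br')]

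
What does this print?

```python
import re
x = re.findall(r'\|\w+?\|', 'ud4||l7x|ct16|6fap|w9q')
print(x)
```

Matches: at [4:9] → '|l7x|'; at [13:19] → '|6fap|'.
With no groups in the pattern, `findall` gives back each whole match — 2 here.

['|l7x|', '|6fap|']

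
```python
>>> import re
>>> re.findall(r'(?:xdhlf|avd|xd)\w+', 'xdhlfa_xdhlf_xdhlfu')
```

['xdhlfa_xdhlf_xdhlfu']

Scanning left to right: at [0:19] → 'xdhlfa_xdhlf_xdhlfu'.
With no groups in the pattern, `findall` gives back each whole match — 1 here.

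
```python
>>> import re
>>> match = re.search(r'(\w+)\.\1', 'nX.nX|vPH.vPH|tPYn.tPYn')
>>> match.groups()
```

`\1` has to match the exact text group 1 already captured.
`re.search` scans for the first position where the pattern succeeds.
The match spans [0:5] → 'nX.nX'.
Captured: group 1 = 'nX'.

('nX',)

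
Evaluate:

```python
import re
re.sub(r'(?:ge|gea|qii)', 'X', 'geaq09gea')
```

'Xaq09Xa'

Alternation isn't longest-match — the leftmost alternative that fits at this position is chosen.
Each match is replaced by 'X'.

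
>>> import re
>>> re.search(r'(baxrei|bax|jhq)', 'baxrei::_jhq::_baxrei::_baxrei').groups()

('baxrei',)

The match spans [0:6] → 'baxrei'.
Captured: group 1 = 'baxrei'.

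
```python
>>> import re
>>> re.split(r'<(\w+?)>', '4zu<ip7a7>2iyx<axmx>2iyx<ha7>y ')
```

['4zu', 'ip7a7', '2iyx', 'axmx', '2iyx', 'ha7', 'y ']

Matches to split on: at [3:10] → '<ip7a7>'; at [14:20] → '<axmx>'; at [24:29] → '<ha7>'.
Because the pattern has a capturing group, `split` also inserts each captured text between the pieces.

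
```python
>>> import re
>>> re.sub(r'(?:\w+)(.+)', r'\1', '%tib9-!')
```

'%-!'

Pattern: one or more of a word character (non-capturing group); then one or more of any character (captured).
Matches: at [1:7] → 'tib9-!'.
Each match is replaced using the text its own group 1 captured.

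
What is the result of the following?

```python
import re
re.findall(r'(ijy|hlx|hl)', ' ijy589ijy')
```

['ijy', 'ijy']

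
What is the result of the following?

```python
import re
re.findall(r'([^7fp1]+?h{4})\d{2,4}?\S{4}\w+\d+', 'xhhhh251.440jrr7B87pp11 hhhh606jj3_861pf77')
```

['xhhhh', ' hhhh']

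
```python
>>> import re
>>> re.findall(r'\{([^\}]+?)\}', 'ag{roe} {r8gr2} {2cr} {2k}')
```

['roe', 'r8gr2', '2cr', '2k']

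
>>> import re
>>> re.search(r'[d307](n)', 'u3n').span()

(1, 3)

This matches one of [d307]; then a literal 'n' (captured).
The match spans [1:3] → '3n'.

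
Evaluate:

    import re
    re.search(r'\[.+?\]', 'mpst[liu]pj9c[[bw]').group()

'[liu]'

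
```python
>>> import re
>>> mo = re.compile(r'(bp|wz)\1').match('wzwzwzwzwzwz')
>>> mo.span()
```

(0, 4)

With `match`, the pattern is implicitly anchored at the beginning.
The match spans [0:4] → 'wzwz'.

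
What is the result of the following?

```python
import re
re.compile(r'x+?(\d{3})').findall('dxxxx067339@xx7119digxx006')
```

['067', '711', '006']

This matches one or more of a literal 'x' (lazy); then exactly 3 of a digit (captured).
`findall` collects group 1 from each match (3 total).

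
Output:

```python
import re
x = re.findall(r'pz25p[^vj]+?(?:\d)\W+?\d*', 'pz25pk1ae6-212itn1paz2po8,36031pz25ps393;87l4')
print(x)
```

['pz25pk1ae6-212', 'pz25ps393;87']

No capturing groups, so `findall` returns the 2 full match strings.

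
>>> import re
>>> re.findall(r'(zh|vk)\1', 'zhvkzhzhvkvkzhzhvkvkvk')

['zh', 'vk', 'zh', 'vk']

The backreference `\1` re-matches whatever the first group consumed, character for character.
`findall` collects group 1 from each match (4 total).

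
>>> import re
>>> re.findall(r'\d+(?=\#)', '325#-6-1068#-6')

The lookaround is zero-width — it requires the adjacent text to match without consuming it, so the asserted text isn't part of the match.
`findall` yields the raw match text (2 of them) because the pattern has no groups.

['325', '1068']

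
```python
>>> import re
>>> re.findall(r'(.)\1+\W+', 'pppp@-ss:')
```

['p', 's']

`\1` is not a pattern — it's the concrete string captured by group 1, re-applied verbatim.
Scanning left to right: at [0:6] match 'pppp@-', group 1 = 'p'; at [6:9] match 'ss:', group 1 = 's'.
Because there's exactly one group, `findall` drops the full match and keeps group 1 from each hit.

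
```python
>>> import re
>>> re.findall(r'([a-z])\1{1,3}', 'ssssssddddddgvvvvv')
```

['s', 's', 'd', 'd', 'v']

After group 1 captures some text, `\1` only succeeds where that same text appears again.
Scanning left to right: at [0:4] match 'ssss', group 1 = 's'; at [4:6] match 'ss', group 1 = 's'; at [6:10] match 'dddd', group 1 = 'd'; at [10:12] match 'dd', group 1 = 'd'; at [13:17] match 'vvvv', group 1 = 'v'.
One capturing group, so `findall` returns just the captured substring from each match — 5 in all.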